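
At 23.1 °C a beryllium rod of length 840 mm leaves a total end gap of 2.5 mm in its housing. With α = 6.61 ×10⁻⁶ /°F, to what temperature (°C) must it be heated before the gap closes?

α = 6.61×10⁻⁶/°F × 9/5 = 11.9×10⁻⁶/K.
α·L₀·ΔT = 2.5 mm ⇒ ΔT = 2.5 / (11.9×10⁻⁶ × 840.0) = 250.1 K.
T = 23.1 + 250.1 = 273.2 °C.

273 °C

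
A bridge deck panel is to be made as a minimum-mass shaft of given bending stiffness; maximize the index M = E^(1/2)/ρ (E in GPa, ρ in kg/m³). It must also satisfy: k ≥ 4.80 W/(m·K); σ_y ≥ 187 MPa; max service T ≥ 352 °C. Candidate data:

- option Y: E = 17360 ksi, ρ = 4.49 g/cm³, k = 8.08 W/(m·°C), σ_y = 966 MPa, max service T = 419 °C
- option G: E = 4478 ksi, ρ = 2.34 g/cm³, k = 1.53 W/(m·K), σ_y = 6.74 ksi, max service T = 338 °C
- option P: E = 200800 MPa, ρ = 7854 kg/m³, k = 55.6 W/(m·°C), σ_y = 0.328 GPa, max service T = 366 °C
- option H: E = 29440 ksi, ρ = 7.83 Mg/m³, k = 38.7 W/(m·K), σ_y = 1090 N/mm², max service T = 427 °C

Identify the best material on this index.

option Y

Screen on constraints: k ≥ 4.80 W/(m·K); σ_y ≥ 187 MPa; max service T ≥ 352 °C. Survivors: option Y, option P, option H.
In SI units:
  option Y: E = 119.7 GPa, ρ = 4490 kg/m³
  option P: E = 200.8 GPa, ρ = 7854 kg/m³
  option H: E = 203.0 GPa, ρ = 7830 kg/m³
  option Y: M = 2.44×10⁻³
  option H: M = 1.82×10⁻³
  option P: M = 1.80×10⁻³
Highest index: option Y.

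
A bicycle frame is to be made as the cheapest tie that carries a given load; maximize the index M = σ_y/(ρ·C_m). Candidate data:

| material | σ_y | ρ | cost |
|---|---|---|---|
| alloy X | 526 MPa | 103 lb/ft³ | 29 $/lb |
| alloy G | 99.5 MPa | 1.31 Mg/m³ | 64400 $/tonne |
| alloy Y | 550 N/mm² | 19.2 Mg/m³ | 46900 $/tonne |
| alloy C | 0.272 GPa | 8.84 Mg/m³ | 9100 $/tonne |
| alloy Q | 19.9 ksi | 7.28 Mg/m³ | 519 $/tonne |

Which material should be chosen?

alloy Q

Putting every candidate on a common basis:
  alloy X: σ_y = 526.0 MPa, ρ = 1650 kg/m³, cost = 63.93 $/kg
  alloy G: σ_y = 99.50 MPa, ρ = 1310 kg/m³, cost = 64.40 $/kg
  alloy Y: σ_y = 550.0 MPa, ρ = 19200 kg/m³, cost = 46.90 $/kg
  alloy C: σ_y = 272.0 MPa, ρ = 8840 kg/m³, cost = 9.100 $/kg
  alloy Q: σ_y = 137.2 MPa, ρ = 7280 kg/m³, cost = 0.5190 $/kg
  alloy Q: M = 36.3 kN·m per $
  alloy X: M = 4.99 kN·m per $
  alloy C: M = 3.38 kN·m per $
  alloy G: M = 1.18 kN·m per $
  alloy Y: M = 0.611 kN·m per $
Alloy Q has the largest M.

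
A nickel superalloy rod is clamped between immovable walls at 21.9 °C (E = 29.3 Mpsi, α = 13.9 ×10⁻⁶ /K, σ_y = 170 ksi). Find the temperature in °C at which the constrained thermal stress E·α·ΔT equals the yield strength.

439 °C

E = 29.3 Mpsi = 202.0 GPa.
σ_y = 170 ksi = 1172 MPa.
E·α·ΔT = 1172 MPa ⇒ ΔT = 1172 / (202.0×10³ × 13.9×10⁻⁶) = 417.4 K.
T = 21.9 + 417.4 = 439.3 °C.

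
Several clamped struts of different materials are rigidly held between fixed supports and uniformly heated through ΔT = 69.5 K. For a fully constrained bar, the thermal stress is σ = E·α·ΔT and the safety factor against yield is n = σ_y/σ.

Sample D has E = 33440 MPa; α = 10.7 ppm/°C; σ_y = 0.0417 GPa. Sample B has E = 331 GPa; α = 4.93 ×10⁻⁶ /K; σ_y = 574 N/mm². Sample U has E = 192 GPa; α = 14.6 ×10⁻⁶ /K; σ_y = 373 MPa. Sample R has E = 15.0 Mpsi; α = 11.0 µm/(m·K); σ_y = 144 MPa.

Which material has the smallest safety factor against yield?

sample D

In consistent units (E in GPa, α in ×10⁻⁶/K, σ_y in MPa):
  sample D: E = 33.44, α = 10.7, σ_y = 41.70 → σ = 24.9 MPa, n = 1.68
  sample B: E = 331.0, α = 4.93, σ_y = 574.0 → σ = 113 MPa, n = 5.06
  sample U: E = 192.0, α = 14.6, σ_y = 373.0 → σ = 195 MPa, n = 1.91
  sample R: E = 103.4, α = 11.0, σ_y = 144.0 → σ = 79.1 MPa, n = 1.82
The minimum is sample D at n = 1.68.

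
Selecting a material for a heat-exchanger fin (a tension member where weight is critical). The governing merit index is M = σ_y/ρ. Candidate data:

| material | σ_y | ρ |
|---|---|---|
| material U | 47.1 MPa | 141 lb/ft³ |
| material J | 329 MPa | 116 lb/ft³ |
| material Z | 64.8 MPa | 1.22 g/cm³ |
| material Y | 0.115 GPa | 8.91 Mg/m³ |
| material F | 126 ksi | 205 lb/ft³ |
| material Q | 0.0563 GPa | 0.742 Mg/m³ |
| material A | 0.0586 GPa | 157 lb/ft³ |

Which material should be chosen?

material F

After converting to SI:
  material U: σ_y = 47.10 MPa, ρ = 2259 kg/m³
  material J: σ_y = 329.0 MPa, ρ = 1858 kg/m³
  material Z: σ_y = 64.80 MPa, ρ = 1220 kg/m³
  material Y: σ_y = 115.0 MPa, ρ = 8910 kg/m³
  material F: σ_y = 868.7 MPa, ρ = 3284 kg/m³
  material Q: σ_y = 56.30 MPa, ρ = 742.0 kg/m³
  material A: σ_y = 58.60 MPa, ρ = 2515 kg/m³
  material F: M = 265 kN·m/kg
  material J: M = 177 kN·m/kg
  material Q: M = 75.9 kN·m/kg
  material Z: M = 53.1 kN·m/kg
  material A: M = 23.3 kN·m/kg
  material U: M = 20.9 kN·m/kg
  material Y: M = 12.9 kN·m/kg
Material F ranks first.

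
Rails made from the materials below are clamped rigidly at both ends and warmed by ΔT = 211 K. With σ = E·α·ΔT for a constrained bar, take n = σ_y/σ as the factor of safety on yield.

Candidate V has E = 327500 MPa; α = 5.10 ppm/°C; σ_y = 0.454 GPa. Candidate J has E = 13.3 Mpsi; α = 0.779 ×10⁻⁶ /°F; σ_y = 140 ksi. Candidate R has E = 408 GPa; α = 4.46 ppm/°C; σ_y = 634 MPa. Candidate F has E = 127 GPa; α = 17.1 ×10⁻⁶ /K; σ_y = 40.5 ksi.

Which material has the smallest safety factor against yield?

candidate F

With everything in SI (GPa, ×10⁻⁶/K, MPa):
  candidate V: E = 327.5, α = 5.10, σ_y = 454.0 → σ = 352 MPa, n = 1.29
  candidate J: E = 91.70, α = 1.40, σ_y = 965.3 → σ = 27.1 MPa, n = 35.6
  candidate R: E = 408.0, α = 4.46, σ_y = 634.0 → σ = 384 MPa, n = 1.65
  candidate F: E = 127.0, α = 17.1, σ_y = 279.2 → σ = 458 MPa, n = 0.609
Smallest n: candidate F with n = 0.609.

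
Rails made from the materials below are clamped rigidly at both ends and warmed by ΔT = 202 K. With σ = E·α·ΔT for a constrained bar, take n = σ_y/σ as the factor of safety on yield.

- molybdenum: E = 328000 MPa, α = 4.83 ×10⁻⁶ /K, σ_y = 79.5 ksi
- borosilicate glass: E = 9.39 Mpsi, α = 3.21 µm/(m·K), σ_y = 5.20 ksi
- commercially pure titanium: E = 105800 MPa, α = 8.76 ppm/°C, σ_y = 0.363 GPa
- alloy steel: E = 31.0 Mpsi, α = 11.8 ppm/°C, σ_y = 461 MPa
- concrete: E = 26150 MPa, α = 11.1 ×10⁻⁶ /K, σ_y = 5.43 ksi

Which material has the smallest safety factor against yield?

With everything in SI (GPa, ×10⁻⁶/K, MPa):
  molybdenum: E = 328.0, α = 4.83, σ_y = 548.1 → σ = 320 MPa, n = 1.71
  borosilicate glass: E = 64.74, α = 3.21, σ_y = 35.85 → σ = 42.0 MPa, n = 0.854
  commercially pure titanium: E = 105.8, α = 8.76, σ_y = 363.0 → σ = 187 MPa, n = 1.94
  alloy steel: E = 213.7, α = 11.8, σ_y = 461.0 → σ = 509 MPa, n = 0.905
  concrete: E = 26.15, α = 11.1, σ_y = 37.44 → σ = 58.6 MPa, n = 0.639
Concrete has the lowest safety factor, n = 0.639.

concrete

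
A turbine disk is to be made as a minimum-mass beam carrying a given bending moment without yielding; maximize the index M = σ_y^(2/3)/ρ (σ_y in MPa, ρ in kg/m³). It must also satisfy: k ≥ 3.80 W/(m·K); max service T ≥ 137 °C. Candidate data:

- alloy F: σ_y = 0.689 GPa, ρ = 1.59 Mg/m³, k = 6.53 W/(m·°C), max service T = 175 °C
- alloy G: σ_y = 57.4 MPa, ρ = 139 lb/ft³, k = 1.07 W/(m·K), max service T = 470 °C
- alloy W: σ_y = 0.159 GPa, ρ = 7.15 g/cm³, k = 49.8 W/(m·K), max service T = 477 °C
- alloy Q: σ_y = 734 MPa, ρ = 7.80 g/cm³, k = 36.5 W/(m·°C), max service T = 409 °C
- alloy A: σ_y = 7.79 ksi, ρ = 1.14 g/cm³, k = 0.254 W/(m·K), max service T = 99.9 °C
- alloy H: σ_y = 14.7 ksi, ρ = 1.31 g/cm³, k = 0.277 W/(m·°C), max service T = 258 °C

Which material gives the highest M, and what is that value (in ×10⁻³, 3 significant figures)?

Screen on constraints: k ≥ 3.80 W/(m·K); max service T ≥ 137 °C. Survivors: alloy F, alloy W, alloy Q.
After converting to SI:
  alloy F: σ_y = 689.0 MPa, ρ = 1590 kg/m³
  alloy W: σ_y = 159.0 MPa, ρ = 7150 kg/m³
  alloy Q: σ_y = 734.0 MPa, ρ = 7800 kg/m³
  alloy F: M = 49.1×10⁻³
  alloy Q: M = 10.4×10⁻³
  alloy W: M = 4.10×10⁻³
Alloy F ranks first.

alloy F, M = 49.1×10⁻³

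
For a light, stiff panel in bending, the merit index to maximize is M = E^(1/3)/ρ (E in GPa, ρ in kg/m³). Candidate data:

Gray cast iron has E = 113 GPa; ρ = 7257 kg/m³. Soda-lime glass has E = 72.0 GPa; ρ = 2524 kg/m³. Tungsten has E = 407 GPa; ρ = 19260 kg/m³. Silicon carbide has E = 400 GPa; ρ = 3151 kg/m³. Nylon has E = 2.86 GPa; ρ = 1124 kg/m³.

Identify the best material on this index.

silicon carbide

Per-candidate index values:
  silicon carbide: M = 2.34×10⁻³
  soda-lime glass: M = 1.65×10⁻³
  nylon: M = 1.26×10⁻³
  gray cast iron: M = 0.666×10⁻³
  tungsten: M = 0.385×10⁻³
Highest index: silicon carbide.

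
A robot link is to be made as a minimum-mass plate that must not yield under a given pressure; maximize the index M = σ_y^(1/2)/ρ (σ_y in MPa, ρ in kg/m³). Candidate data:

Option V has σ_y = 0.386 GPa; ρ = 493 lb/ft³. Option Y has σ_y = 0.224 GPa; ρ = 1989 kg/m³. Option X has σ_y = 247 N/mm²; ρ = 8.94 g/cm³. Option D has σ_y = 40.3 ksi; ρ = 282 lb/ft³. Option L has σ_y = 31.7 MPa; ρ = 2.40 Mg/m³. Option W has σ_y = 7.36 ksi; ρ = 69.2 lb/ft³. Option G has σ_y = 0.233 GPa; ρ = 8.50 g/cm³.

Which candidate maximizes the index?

Normalizing units and computing the index:
  option V: σ_y = 386.0 MPa, ρ = 7897 kg/m³
  option Y: σ_y = 224.0 MPa, ρ = 1989 kg/m³
  option X: σ_y = 247.0 MPa, ρ = 8940 kg/m³
  option D: σ_y = 277.9 MPa, ρ = 4517 kg/m³
  option L: σ_y = 31.70 MPa, ρ = 2400 kg/m³
  option W: σ_y = 50.75 MPa, ρ = 1108 kg/m³
  option G: σ_y = 233.0 MPa, ρ = 8500 kg/m³
  option Y: M = 7.52×10⁻³
  option W: M = 6.43×10⁻³
  option D: M = 3.69×10⁻³
  option V: M = 2.49×10⁻³
  option L: M = 2.35×10⁻³
  option G: M = 1.80×10⁻³
  option X: M = 1.76×10⁻³
Option Y ranks first.

option Y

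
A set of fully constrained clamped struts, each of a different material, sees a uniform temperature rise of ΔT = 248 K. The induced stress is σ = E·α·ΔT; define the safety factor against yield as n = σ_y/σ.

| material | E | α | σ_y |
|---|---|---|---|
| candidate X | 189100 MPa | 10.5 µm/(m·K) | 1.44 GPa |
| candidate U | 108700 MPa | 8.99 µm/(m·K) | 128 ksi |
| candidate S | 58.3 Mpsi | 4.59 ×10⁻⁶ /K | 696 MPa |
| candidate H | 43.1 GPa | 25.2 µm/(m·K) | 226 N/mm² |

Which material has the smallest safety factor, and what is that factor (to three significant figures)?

With everything in SI (GPa, ×10⁻⁶/K, MPa):
  candidate X: E = 189.1, α = 10.5, σ_y = 1440 → σ = 492 MPa, n = 2.92
  candidate U: E = 108.7, α = 8.99, σ_y = 882.5 → σ = 242 MPa, n = 3.64
  candidate S: E = 402.0, α = 4.59, σ_y = 696.0 → σ = 458 MPa, n = 1.52
  candidate H: E = 43.10, α = 25.2, σ_y = 226.0 → σ = 269 MPa, n = 0.839
The minimum is candidate H at n = 0.839.

candidate H, n = 0.839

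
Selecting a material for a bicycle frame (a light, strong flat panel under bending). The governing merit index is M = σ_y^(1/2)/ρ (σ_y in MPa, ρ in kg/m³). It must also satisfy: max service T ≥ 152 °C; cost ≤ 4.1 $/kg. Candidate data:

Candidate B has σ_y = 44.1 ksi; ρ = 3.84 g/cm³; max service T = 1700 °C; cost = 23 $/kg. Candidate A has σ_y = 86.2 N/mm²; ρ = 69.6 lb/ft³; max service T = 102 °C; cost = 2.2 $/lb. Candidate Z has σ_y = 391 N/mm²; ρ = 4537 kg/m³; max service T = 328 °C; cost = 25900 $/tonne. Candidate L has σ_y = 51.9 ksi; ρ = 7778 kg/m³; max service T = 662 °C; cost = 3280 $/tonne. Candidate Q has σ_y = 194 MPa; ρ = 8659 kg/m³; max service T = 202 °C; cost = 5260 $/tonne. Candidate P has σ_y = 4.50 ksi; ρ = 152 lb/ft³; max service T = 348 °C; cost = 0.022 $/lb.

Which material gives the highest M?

Screen on constraints: max service T ≥ 152 °C; cost ≤ 4.1 $/kg. Survivors: candidate L, candidate P.
Normalizing units and computing the index:
  candidate L: σ_y = 357.8 MPa, ρ = 7778 kg/m³
  candidate P: σ_y = 31.03 MPa, ρ = 2435 kg/m³
  candidate L: M = 2.43×10⁻³
  candidate P: M = 2.29×10⁻³
The maximum is for candidate L.

candidate L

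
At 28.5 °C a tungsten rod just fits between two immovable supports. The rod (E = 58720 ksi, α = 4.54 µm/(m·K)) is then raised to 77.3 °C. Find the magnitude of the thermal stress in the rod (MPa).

E = 58720 ksi = 404.9 GPa.
ΔT = 48.80 K. Constrained thermal stress σ = E·α·ΔT = 404.9×10³ MPa × 4.54×10⁻⁶ × 48.80 = 89.7 MPa (compressive).

89.7 MPa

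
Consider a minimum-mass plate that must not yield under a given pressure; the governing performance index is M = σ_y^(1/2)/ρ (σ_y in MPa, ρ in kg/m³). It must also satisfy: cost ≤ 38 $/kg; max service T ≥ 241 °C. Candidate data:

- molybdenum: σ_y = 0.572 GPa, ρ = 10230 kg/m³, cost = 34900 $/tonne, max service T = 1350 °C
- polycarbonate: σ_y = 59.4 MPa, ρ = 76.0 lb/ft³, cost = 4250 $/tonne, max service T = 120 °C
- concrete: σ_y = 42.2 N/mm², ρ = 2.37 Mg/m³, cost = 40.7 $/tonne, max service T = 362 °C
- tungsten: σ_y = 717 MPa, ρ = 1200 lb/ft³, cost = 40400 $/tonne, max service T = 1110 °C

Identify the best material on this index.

Screen on constraints: cost ≤ 38 $/kg; max service T ≥ 241 °C. Survivors: molybdenum, concrete.
After converting to SI:
  molybdenum: σ_y = 572.0 MPa, ρ = 10230 kg/m³
  concrete: σ_y = 42.20 MPa, ρ = 2370 kg/m³
  concrete: M = 2.74×10⁻³
  molybdenum: M = 2.34×10⁻³
Highest index: concrete.

concrete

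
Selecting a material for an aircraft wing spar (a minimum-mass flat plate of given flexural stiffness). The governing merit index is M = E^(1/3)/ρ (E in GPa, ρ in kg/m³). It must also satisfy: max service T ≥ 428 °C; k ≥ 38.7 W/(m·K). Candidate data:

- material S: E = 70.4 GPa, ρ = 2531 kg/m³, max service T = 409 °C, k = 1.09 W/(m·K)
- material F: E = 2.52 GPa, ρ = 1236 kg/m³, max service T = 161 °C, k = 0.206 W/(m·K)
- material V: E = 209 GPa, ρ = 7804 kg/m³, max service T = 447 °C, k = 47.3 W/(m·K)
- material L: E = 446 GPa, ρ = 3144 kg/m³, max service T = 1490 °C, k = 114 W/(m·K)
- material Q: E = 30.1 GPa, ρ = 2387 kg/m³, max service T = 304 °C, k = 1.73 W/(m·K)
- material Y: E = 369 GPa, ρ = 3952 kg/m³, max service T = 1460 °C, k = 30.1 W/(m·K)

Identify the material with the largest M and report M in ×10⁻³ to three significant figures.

material L, M = 2.43×10⁻³

Screen on constraints: max service T ≥ 428 °C; k ≥ 38.7 W/(m·K). Survivors: material V, material L.
Evaluate M for each candidate:
  material L: M = 2.43×10⁻³
  material V: M = 0.760×10⁻³
The maximum is for material L.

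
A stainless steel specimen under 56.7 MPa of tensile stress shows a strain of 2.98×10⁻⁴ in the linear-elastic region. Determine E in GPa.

E = σ/ε = 56.7 MPa / 2.98×10⁻⁴ = 190300 MPa = 190 GPa.

190 GPa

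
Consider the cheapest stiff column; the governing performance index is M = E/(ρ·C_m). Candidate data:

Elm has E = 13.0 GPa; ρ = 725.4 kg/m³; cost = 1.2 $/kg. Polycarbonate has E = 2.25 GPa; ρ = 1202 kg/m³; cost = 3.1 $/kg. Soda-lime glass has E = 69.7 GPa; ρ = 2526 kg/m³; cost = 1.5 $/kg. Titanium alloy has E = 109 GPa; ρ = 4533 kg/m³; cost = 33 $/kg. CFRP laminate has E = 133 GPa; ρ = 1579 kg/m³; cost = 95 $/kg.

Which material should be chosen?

Per-candidate index values:
  soda-lime glass: M = 18.4 MN·m per $
  elm: M = 14.9 MN·m per $
  CFRP laminate: M = 0.887 MN·m per $
  titanium alloy: M = 0.729 MN·m per $
  polycarbonate: M = 0.604 MN·m per $
Soda-lime glass ranks first.

soda-lime glass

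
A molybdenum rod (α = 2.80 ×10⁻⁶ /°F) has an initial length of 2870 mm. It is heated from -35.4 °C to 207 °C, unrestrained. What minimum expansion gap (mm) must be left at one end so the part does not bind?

Convert α: 2.80×10⁻⁶/°F × (9/5) = 5.04×10⁻⁶/K.
ΔT = 207 − (-35.4) = 242.4 K.
ΔL = α·L₀·ΔT = 5.04×10⁻⁶ × 2870 mm × 242.4 K = 3.51 mm.

3.51 mm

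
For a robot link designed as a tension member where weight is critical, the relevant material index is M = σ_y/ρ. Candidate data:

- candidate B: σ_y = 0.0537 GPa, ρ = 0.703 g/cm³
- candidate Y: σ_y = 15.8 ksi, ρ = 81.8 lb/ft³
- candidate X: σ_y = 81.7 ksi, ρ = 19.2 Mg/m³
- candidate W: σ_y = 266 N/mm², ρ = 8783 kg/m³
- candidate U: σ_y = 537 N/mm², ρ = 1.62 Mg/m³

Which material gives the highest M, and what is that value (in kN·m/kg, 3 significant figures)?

After converting to SI:
  candidate B: σ_y = 53.70 MPa, ρ = 703.0 kg/m³
  candidate Y: σ_y = 108.9 MPa, ρ = 1310 kg/m³
  candidate X: σ_y = 563.3 MPa, ρ = 19200 kg/m³
  candidate W: σ_y = 266.0 MPa, ρ = 8783 kg/m³
  candidate U: σ_y = 537.0 MPa, ρ = 1620 kg/m³
  candidate U: M = 331 kN·m/kg
  candidate Y: M = 83.1 kN·m/kg
  candidate B: M = 76.4 kN·m/kg
  candidate W: M = 30.3 kN·m/kg
  candidate X: M = 29.3 kN·m/kg
Candidate U has the largest M.

candidate U, M = 331 kN·m/kg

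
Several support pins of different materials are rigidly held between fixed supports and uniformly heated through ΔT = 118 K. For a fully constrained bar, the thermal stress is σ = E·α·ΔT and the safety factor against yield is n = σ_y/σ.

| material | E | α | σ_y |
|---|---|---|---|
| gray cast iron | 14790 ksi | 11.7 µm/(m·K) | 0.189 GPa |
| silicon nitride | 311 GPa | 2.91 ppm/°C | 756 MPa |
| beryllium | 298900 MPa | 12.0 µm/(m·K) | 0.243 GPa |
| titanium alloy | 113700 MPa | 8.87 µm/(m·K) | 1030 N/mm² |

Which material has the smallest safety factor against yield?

With everything in SI (GPa, ×10⁻⁶/K, MPa):
  gray cast iron: E = 102.0, α = 11.7, σ_y = 189.0 → σ = 141 MPa, n = 1.34
  silicon nitride: E = 311.0, α = 2.91, σ_y = 756.0 → σ = 107 MPa, n = 7.08
  beryllium: E = 298.9, α = 12.0, σ_y = 243.0 → σ = 423 MPa, n = 0.574
  titanium alloy: E = 113.7, α = 8.87, σ_y = 1030 → σ = 119 MPa, n = 8.66
Smallest n: beryllium with n = 0.574.

beryllium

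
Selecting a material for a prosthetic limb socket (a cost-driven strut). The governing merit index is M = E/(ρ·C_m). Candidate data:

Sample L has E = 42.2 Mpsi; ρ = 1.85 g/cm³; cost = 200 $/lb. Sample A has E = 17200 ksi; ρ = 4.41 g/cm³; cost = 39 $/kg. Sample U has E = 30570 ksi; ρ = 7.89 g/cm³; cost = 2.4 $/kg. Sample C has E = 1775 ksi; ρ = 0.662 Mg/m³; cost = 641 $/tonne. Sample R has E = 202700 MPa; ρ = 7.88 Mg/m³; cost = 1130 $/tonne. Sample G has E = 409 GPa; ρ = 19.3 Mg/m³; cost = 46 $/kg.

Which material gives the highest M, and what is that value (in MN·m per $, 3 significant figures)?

After converting to SI:
  sample L: E = 291.0 GPa, ρ = 1850 kg/m³, cost = 440.9 $/kg
  sample A: E = 118.6 GPa, ρ = 4410 kg/m³, cost = 39.00 $/kg
  sample U: E = 210.8 GPa, ρ = 7890 kg/m³, cost = 2.400 $/kg
  sample C: E = 12.24 GPa, ρ = 662.0 kg/m³, cost = 0.6410 $/kg
  sample R: E = 202.7 GPa, ρ = 7880 kg/m³, cost = 1.130 $/kg
  sample G: E = 409.0 GPa, ρ = 19300 kg/m³, cost = 46.00 $/kg
  sample C: M = 28.8 MN·m per $
  sample R: M = 22.8 MN·m per $
  sample U: M = 11.1 MN·m per $
  sample A: M = 0.690 MN·m per $
  sample G: M = 0.461 MN·m per $
  sample L: M = 0.357 MN·m per $
Sample C ranks first.

sample C, M = 28.8 MN·m per $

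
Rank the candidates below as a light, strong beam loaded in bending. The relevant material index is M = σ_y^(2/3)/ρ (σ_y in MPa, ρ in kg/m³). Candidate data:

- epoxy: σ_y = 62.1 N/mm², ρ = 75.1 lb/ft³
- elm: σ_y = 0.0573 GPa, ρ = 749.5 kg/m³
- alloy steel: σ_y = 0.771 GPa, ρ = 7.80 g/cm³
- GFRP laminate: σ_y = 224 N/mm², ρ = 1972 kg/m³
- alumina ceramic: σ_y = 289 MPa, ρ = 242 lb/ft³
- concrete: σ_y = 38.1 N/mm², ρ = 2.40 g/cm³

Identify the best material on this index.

Convert each candidate to consistent units, then evaluate M:
  epoxy: σ_y = 62.10 MPa, ρ = 1203 kg/m³
  elm: σ_y = 57.30 MPa, ρ = 749.5 kg/m³
  alloy steel: σ_y = 771.0 MPa, ρ = 7800 kg/m³
  GFRP laminate: σ_y = 224.0 MPa, ρ = 1972 kg/m³
  alumina ceramic: σ_y = 289.0 MPa, ρ = 3876 kg/m³
  concrete: σ_y = 38.10 MPa, ρ = 2400 kg/m³
  elm: M = 19.8×10⁻³
  GFRP laminate: M = 18.7×10⁻³
  epoxy: M = 13.0×10⁻³
  alumina ceramic: M = 11.3×10⁻³
  alloy steel: M = 10.8×10⁻³
  concrete: M = 4.72×10⁻³
The maximum is for elm.

elm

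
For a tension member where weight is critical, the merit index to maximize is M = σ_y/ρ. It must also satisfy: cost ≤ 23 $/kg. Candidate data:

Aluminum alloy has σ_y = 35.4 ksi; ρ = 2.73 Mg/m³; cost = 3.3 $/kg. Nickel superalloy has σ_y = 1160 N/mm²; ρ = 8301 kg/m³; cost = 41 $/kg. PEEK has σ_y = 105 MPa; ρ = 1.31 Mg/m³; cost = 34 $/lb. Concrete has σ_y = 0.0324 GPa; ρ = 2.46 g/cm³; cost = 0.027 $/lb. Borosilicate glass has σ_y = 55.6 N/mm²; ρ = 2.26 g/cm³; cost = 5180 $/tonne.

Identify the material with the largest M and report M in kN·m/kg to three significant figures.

Screen on constraints: cost ≤ 23 $/kg. Survivors: aluminum alloy, concrete, borosilicate glass.
After converting to SI:
  aluminum alloy: σ_y = 244.1 MPa, ρ = 2730 kg/m³
  concrete: σ_y = 32.40 MPa, ρ = 2460 kg/m³
  borosilicate glass: σ_y = 55.60 MPa, ρ = 2260 kg/m³
  aluminum alloy: M = 89.4 kN·m/kg
  borosilicate glass: M = 24.6 kN·m/kg
  concrete: M = 13.2 kN·m/kg
Aluminum alloy has the largest M.

aluminum alloy, M = 89.4 kN·m/kg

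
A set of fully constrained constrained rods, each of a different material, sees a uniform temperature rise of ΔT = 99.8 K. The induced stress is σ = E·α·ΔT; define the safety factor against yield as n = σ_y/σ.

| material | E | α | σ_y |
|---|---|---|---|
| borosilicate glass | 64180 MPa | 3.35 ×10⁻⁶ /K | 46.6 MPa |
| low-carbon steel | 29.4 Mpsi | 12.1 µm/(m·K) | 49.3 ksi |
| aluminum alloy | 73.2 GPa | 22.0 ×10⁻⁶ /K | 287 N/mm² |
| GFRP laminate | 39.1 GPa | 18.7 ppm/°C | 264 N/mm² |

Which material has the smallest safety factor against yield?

low-carbon steel

Per material, after unit conversion:
  borosilicate glass: E = 64.18, α = 3.35, σ_y = 46.60 → σ = 21.5 MPa, n = 2.17
  low-carbon steel: E = 202.7, α = 12.1, σ_y = 339.9 → σ = 245 MPa, n = 1.39
  aluminum alloy: E = 73.20, α = 22.0, σ_y = 287.0 → σ = 161 MPa, n = 1.79
  GFRP laminate: E = 39.10, α = 18.7, σ_y = 264.0 → σ = 73.0 MPa, n = 3.62
Low-carbon steel has the lowest safety factor, n = 1.39.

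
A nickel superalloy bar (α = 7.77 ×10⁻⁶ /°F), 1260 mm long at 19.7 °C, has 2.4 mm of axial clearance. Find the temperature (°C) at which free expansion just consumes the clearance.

α = 7.77×10⁻⁶/°F × 9/5 = 14.0×10⁻⁶/K.
α·L₀·ΔT = 2.4 mm ⇒ ΔT = 2.4 / (14.0×10⁻⁶ × 1260.0) = 136.2 K.
T = 19.7 + 136.2 = 155.9 °C.

156 °C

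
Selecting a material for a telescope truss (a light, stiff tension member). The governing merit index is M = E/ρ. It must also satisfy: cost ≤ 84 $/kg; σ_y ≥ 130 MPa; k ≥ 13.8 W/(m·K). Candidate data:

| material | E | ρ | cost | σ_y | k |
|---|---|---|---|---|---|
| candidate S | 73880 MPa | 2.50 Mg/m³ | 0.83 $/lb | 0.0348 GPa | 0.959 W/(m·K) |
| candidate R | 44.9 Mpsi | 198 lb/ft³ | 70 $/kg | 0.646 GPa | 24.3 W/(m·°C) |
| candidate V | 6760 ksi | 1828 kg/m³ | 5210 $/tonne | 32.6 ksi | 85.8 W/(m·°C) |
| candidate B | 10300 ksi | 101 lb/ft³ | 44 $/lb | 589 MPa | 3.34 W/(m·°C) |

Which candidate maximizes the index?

Screen on constraints: cost ≤ 84 $/kg; σ_y ≥ 130 MPa; k ≥ 13.8 W/(m·K). Survivors: candidate R, candidate V.
After converting to SI:
  candidate R: E = 309.6 GPa, ρ = 3172 kg/m³
  candidate V: E = 46.61 GPa, ρ = 1828 kg/m³
  candidate R: M = 97.6 MN·m/kg
  candidate V: M = 25.5 MN·m/kg
The maximum is for candidate R.

candidate R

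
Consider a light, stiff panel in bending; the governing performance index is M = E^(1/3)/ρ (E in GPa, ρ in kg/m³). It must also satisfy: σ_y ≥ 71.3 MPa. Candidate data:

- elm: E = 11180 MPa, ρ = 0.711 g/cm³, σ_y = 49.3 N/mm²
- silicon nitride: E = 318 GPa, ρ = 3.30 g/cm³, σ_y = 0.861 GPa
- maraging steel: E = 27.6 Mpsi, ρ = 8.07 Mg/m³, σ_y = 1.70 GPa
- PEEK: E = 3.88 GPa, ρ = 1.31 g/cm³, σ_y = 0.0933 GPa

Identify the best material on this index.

Screen on constraints: σ_y ≥ 71.3 MPa. Survivors: silicon nitride, maraging steel, PEEK.
Putting every candidate on a common basis:
  silicon nitride: E = 318.0 GPa, ρ = 3300 kg/m³
  maraging steel: E = 190.3 GPa, ρ = 8070 kg/m³
  PEEK: E = 3.880 GPa, ρ = 1310 kg/m³
  silicon nitride: M = 2.07×10⁻³
  PEEK: M = 1.20×10⁻³
  maraging steel: M = 0.713×10⁻³
The maximum is for silicon nitride.

silicon nitride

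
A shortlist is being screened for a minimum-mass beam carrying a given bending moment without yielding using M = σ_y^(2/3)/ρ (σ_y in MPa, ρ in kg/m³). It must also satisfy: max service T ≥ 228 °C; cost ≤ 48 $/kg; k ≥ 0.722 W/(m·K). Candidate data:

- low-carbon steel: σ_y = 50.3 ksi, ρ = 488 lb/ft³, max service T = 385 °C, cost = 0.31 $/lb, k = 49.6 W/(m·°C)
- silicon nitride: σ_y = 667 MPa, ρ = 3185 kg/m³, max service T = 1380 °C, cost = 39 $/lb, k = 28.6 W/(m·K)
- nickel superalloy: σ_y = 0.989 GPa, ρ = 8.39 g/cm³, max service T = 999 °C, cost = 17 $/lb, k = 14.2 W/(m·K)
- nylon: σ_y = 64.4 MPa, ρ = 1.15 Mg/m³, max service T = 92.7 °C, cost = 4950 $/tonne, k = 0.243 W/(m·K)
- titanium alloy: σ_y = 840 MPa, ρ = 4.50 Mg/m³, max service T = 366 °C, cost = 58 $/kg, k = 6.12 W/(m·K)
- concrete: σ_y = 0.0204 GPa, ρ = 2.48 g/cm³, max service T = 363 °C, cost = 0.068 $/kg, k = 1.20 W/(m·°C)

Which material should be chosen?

nickel superalloy

Screen on constraints: max service T ≥ 228 °C; cost ≤ 48 $/kg; k ≥ 0.722 W/(m·K). Survivors: low-carbon steel, nickel superalloy, concrete.
In SI units:
  low-carbon steel: σ_y = 346.8 MPa, ρ = 7817 kg/m³
  nickel superalloy: σ_y = 989.0 MPa, ρ = 8390 kg/m³
  concrete: σ_y = 20.40 MPa, ρ = 2480 kg/m³
  nickel superalloy: M = 11.8×10⁻³
  low-carbon steel: M = 6.31×10⁻³
  concrete: M = 3.01×10⁻³
The maximum is for nickel superalloy.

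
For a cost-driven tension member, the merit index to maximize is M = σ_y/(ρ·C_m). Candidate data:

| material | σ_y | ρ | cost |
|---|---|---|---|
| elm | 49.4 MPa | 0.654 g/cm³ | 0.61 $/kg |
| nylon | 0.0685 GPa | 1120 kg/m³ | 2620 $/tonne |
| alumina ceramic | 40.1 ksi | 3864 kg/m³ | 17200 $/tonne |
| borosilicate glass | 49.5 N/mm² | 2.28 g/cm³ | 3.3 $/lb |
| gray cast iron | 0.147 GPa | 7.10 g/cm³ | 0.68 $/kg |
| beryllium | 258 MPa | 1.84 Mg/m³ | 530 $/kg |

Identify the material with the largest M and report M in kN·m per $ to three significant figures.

Convert each candidate to consistent units, then evaluate M:
  elm: σ_y = 49.40 MPa, ρ = 654.0 kg/m³, cost = 0.6100 $/kg
  nylon: σ_y = 68.50 MPa, ρ = 1120 kg/m³, cost = 2.620 $/kg
  alumina ceramic: σ_y = 276.5 MPa, ρ = 3864 kg/m³, cost = 17.20 $/kg
  borosilicate glass: σ_y = 49.50 MPa, ρ = 2280 kg/m³, cost = 7.275 $/kg
  gray cast iron: σ_y = 147.0 MPa, ρ = 7100 kg/m³, cost = 0.6800 $/kg
  beryllium: σ_y = 258.0 MPa, ρ = 1840 kg/m³, cost = 530.0 $/kg
  elm: M = 124 kN·m per $
  gray cast iron: M = 30.4 kN·m per $
  nylon: M = 23.3 kN·m per $
  alumina ceramic: M = 4.16 kN·m per $
  borosilicate glass: M = 2.98 kN·m per $
  beryllium: M = 0.265 kN·m per $
Highest index: elm.

elm, M = 124 kN·m per $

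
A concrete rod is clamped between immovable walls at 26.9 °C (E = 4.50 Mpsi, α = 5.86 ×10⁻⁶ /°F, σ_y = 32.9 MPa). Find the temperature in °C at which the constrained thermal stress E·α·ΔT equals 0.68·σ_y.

95.3 °C

E = 4.50 Mpsi = 31.03 GPa.
α = 5.86×10⁻⁶/°F × 9/5 = 10.5×10⁻⁶/K.
E·α·ΔT = 22.37 MPa ⇒ ΔT = 22.37 / (31.03×10³ × 10.5×10⁻⁶) = 68.36 K.
T = 26.9 + 68.36 = 95.26 °C.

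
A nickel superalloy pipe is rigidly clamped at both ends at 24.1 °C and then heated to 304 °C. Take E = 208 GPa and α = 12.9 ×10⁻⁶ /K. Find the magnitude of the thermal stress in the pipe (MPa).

751 MPa

ΔT = 279.9 K. Constrained thermal stress σ = E·α·ΔT = 208.0×10³ MPa × 12.9×10⁻⁶ × 279.9 = 751 MPa (compressive).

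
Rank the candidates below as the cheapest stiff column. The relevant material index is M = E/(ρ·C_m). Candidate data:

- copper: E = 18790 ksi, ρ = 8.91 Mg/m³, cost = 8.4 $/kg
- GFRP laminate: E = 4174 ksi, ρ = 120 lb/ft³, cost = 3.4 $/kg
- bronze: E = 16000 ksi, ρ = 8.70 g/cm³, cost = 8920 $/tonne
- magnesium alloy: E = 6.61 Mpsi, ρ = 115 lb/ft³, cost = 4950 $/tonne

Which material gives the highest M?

Convert each candidate to consistent units, then evaluate M:
  copper: E = 129.6 GPa, ρ = 8910 kg/m³, cost = 8.400 $/kg
  GFRP laminate: E = 28.78 GPa, ρ = 1922 kg/m³, cost = 3.400 $/kg
  bronze: E = 110.3 GPa, ρ = 8700 kg/m³, cost = 8.920 $/kg
  magnesium alloy: E = 45.57 GPa, ρ = 1842 kg/m³, cost = 4.950 $/kg
  magnesium alloy: M = 5.00 MN·m per $
  GFRP laminate: M = 4.40 MN·m per $
  copper: M = 1.73 MN·m per $
  bronze: M = 1.42 MN·m per $
Magnesium alloy has the largest M.

magnesium alloy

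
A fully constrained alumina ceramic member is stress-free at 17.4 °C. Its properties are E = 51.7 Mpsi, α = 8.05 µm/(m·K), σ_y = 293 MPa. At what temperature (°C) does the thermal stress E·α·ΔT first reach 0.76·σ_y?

E = 51.7 Mpsi = 356.5 GPa.
E·α·ΔT = 222.7 MPa ⇒ ΔT = 222.7 / (356.5×10³ × 8.05×10⁻⁶) = 77.60 K.
T = 17.4 + 77.60 = 95.00 °C.

95.0 °C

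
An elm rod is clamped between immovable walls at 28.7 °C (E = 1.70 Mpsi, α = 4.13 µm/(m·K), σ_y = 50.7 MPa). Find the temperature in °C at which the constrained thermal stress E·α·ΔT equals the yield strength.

1080 °C

E = 1.70 Mpsi = 11.72 GPa.
E·α·ΔT = 50.70 MPa ⇒ ΔT = 50.70 / (11.72×10³ × 4.13×10⁻⁶) = 1047 K.
T = 28.7 + 1047 = 1076 °C.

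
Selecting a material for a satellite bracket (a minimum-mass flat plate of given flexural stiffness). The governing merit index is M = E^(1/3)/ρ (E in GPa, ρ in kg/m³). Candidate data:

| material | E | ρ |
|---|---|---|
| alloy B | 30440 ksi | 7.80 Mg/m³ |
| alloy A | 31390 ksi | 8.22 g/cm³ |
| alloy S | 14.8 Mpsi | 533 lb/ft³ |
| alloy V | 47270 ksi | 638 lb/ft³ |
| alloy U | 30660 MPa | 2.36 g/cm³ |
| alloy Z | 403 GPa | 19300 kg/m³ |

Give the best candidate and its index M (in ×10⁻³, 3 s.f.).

alloy U, M = 1.33×10⁻³

Convert each candidate to consistent units, then evaluate M:
  alloy B: E = 209.9 GPa, ρ = 7800 kg/m³
  alloy A: E = 216.4 GPa, ρ = 8220 kg/m³
  alloy S: E = 102.0 GPa, ρ = 8538 kg/m³
  alloy V: E = 325.9 GPa, ρ = 10220 kg/m³
  alloy U: E = 30.66 GPa, ρ = 2360 kg/m³
  alloy Z: E = 403.0 GPa, ρ = 19300 kg/m³
  alloy U: M = 1.33×10⁻³
  alloy B: M = 0.762×10⁻³
  alloy A: M = 0.730×10⁻³
  alloy V: M = 0.673×10⁻³
  alloy S: M = 0.547×10⁻³
  alloy Z: M = 0.383×10⁻³
Alloy U has the largest M.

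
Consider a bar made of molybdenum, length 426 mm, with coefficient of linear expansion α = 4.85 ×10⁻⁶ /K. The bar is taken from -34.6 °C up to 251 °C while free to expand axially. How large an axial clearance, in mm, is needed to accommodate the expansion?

0.590 mm

ΔT = 251 − (-34.6) = 285.6 K.
ΔL = α·L₀·ΔT = 4.85×10⁻⁶ × 426 mm × 285.6 K = 0.590 mm.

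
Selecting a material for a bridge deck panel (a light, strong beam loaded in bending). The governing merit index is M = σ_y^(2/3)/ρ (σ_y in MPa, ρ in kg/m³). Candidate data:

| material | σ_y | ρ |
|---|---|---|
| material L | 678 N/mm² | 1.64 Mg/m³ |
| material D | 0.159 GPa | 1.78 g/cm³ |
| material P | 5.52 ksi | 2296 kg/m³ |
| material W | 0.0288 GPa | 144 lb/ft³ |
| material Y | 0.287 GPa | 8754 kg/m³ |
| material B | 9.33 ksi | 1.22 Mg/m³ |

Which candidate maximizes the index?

Normalizing units and computing the index:
  material L: σ_y = 678.0 MPa, ρ = 1640 kg/m³
  material D: σ_y = 159.0 MPa, ρ = 1780 kg/m³
  material P: σ_y = 38.06 MPa, ρ = 2296 kg/m³
  material W: σ_y = 28.80 MPa, ρ = 2307 kg/m³
  material Y: σ_y = 287.0 MPa, ρ = 8754 kg/m³
  material B: σ_y = 64.33 MPa, ρ = 1220 kg/m³
  material L: M = 47.1×10⁻³
  material D: M = 16.5×10⁻³
  material B: M = 13.2×10⁻³
  material Y: M = 4.97×10⁻³
  material P: M = 4.93×10⁻³
  material W: M = 4.07×10⁻³
Material L ranks first.

material L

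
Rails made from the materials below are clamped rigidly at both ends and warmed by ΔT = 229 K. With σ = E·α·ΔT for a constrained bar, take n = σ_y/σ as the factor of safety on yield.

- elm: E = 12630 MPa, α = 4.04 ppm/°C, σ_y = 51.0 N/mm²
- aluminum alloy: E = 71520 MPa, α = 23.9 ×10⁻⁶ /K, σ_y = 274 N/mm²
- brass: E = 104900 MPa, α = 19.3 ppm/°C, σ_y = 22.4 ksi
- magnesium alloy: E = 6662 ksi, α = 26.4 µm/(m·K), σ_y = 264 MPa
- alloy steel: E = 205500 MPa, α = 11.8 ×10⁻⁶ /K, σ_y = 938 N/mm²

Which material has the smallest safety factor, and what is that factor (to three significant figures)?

In consistent units (E in GPa, α in ×10⁻⁶/K, σ_y in MPa):
  elm: E = 12.63, α = 4.04, σ_y = 51.00 → σ = 11.7 MPa, n = 4.36
  aluminum alloy: E = 71.52, α = 23.9, σ_y = 274.0 → σ = 391 MPa, n = 0.700
  brass: E = 104.9, α = 19.3, σ_y = 154.4 → σ = 464 MPa, n = 0.333
  magnesium alloy: E = 45.93, α = 26.4, σ_y = 264.0 → σ = 278 MPa, n = 0.951
  alloy steel: E = 205.5, α = 11.8, σ_y = 938.0 → σ = 555 MPa, n = 1.69
Smallest n: brass with n = 0.333.

brass, n = 0.333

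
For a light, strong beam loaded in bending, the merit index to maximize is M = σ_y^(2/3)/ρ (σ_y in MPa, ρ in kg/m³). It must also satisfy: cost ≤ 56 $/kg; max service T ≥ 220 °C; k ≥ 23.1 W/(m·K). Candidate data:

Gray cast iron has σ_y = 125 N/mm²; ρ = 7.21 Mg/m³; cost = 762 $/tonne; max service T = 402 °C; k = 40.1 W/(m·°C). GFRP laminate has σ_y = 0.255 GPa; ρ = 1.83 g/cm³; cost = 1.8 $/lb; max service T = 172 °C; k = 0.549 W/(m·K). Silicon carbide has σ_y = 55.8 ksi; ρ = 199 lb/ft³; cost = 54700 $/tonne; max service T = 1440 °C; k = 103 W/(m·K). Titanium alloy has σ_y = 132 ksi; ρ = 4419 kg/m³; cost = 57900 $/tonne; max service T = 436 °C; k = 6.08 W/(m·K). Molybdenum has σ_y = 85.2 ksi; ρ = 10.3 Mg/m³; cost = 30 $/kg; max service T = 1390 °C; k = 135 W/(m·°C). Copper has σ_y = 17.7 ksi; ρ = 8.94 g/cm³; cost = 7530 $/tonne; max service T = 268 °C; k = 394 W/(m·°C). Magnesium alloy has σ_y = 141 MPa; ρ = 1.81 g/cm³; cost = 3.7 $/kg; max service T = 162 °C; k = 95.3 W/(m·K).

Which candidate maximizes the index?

silicon carbide

Screen on constraints: cost ≤ 56 $/kg; max service T ≥ 220 °C; k ≥ 23.1 W/(m·K). Survivors: gray cast iron, silicon carbide, molybdenum, copper.
In SI units:
  gray cast iron: σ_y = 125.0 MPa, ρ = 7210 kg/m³
  silicon carbide: σ_y = 384.7 MPa, ρ = 3188 kg/m³
  molybdenum: σ_y = 587.4 MPa, ρ = 10300 kg/m³
  copper: σ_y = 122.0 MPa, ρ = 8940 kg/m³
  silicon carbide: M = 16.6×10⁻³
  molybdenum: M = 6.81×10⁻³
  gray cast iron: M = 3.47×10⁻³
  copper: M = 2.75×10⁻³
Highest index: silicon carbide.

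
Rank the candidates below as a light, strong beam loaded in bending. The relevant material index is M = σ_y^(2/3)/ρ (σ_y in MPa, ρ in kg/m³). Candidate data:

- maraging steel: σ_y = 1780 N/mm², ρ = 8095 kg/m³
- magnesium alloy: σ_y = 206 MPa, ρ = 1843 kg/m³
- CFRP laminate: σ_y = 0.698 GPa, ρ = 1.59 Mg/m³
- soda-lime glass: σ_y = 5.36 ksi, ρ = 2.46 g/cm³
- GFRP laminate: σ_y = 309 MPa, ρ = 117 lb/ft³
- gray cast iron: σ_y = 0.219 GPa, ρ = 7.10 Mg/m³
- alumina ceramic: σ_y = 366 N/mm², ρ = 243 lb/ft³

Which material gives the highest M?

CFRP laminate

Putting every candidate on a common basis:
  maraging steel: σ_y = 1780 MPa, ρ = 8095 kg/m³
  magnesium alloy: σ_y = 206.0 MPa, ρ = 1843 kg/m³
  CFRP laminate: σ_y = 698.0 MPa, ρ = 1590 kg/m³
  soda-lime glass: σ_y = 36.96 MPa, ρ = 2460 kg/m³
  GFRP laminate: σ_y = 309.0 MPa, ρ = 1874 kg/m³
  gray cast iron: σ_y = 219.0 MPa, ρ = 7100 kg/m³
  alumina ceramic: σ_y = 366.0 MPa, ρ = 3892 kg/m³
  CFRP laminate: M = 49.5×10⁻³
  GFRP laminate: M = 24.4×10⁻³
  magnesium alloy: M = 18.9×10⁻³
  maraging steel: M = 18.1×10⁻³
  alumina ceramic: M = 13.1×10⁻³
  gray cast iron: M = 5.12×10⁻³
  soda-lime glass: M = 4.51×10⁻³
CFRP laminate ranks first.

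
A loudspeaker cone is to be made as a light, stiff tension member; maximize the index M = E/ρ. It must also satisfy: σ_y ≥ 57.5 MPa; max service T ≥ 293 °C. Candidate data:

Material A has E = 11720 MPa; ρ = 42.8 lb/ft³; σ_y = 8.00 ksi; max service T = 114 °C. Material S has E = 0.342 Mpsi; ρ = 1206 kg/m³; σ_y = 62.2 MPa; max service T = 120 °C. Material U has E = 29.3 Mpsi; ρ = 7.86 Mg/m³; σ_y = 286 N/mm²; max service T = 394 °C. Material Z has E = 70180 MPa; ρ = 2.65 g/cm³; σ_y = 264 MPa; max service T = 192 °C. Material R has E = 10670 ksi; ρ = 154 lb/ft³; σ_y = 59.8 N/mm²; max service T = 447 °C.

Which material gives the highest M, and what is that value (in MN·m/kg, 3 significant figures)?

Screen on constraints: σ_y ≥ 57.5 MPa; max service T ≥ 293 °C. Survivors: material U, material R.
After converting to SI:
  material U: E = 202.0 GPa, ρ = 7860 kg/m³
  material R: E = 73.57 GPa, ρ = 2467 kg/m³
  material R: M = 29.8 MN·m/kg
  material U: M = 25.7 MN·m/kg
Material R ranks first.

material R, M = 29.8 MN·m/kg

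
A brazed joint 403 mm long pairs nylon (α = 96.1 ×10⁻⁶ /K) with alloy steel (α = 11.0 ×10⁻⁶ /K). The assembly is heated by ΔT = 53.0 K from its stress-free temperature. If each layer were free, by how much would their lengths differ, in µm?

1820 µm

Δα = |96.1 − 11.0|×10⁻⁶/K = 85.1×10⁻⁶/K.
ΔL_mismatch = Δα·L·ΔT = 85.1×10⁻⁶ × 403.0 mm × 53.0 K = 1820 µm.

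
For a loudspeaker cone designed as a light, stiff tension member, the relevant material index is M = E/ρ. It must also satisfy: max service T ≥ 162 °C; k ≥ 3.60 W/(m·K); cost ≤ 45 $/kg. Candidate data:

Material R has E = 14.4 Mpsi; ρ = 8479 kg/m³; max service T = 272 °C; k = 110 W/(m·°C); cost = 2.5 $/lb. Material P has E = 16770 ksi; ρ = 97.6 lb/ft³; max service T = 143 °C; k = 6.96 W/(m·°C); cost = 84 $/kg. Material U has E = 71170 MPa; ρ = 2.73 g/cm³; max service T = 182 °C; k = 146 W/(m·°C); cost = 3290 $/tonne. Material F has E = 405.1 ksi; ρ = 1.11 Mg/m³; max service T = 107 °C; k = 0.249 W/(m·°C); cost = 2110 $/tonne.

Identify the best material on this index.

Screen on constraints: max service T ≥ 162 °C; k ≥ 3.60 W/(m·K); cost ≤ 45 $/kg. Survivors: material R, material U.
Convert each candidate to consistent units, then evaluate M:
  material R: E = 99.28 GPa, ρ = 8479 kg/m³
  material U: E = 71.17 GPa, ρ = 2730 kg/m³
  material U: M = 26.1 MN·m/kg
  material R: M = 11.7 MN·m/kg
Material U ranks first.

material U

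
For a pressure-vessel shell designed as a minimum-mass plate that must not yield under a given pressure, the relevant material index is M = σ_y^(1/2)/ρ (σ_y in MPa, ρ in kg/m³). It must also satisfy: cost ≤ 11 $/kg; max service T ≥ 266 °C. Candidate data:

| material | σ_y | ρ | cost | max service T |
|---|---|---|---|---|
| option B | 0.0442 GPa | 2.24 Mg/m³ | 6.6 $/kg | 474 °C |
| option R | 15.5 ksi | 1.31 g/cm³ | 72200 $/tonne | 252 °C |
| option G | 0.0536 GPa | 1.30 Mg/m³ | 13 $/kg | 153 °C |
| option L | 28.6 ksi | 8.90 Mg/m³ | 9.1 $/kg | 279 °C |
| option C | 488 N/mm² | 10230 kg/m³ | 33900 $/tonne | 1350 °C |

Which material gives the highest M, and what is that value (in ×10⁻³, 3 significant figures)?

Screen on constraints: cost ≤ 11 $/kg; max service T ≥ 266 °C. Survivors: option B, option L.
Convert each candidate to consistent units, then evaluate M:
  option B: σ_y = 44.20 MPa, ρ = 2240 kg/m³
  option L: σ_y = 197.2 MPa, ρ = 8900 kg/m³
  option B: M = 2.97×10⁻³
  option L: M = 1.58×10⁻³
Highest index: option B.

option B, M = 2.97×10⁻³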